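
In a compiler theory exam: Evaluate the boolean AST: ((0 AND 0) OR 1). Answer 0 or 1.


Step 1: Evaluate inner node
  0 AND 0 = 0
Step 2: Evaluate root node
  0 OR 1 = 1

1


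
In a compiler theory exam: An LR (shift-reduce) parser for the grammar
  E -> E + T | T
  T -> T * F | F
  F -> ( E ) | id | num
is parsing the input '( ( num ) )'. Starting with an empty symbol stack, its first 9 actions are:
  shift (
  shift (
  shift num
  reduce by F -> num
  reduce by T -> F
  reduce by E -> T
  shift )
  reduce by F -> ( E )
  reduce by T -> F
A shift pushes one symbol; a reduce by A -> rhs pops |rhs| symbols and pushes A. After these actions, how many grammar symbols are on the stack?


Tracking the symbol stack through each action:
  Action 1: shift '(' : push -> stack = [(] (size 1)
  Action 2: shift '(' : push -> stack = [(, (] (size 2)
  Action 3: shift 'num' : push -> stack = [(, (, num] (size 3)
  Action 4: reduce by F -> num : pop 1, push F -> stack = [(, (, F] (size 3)
  Action 5: reduce by T -> F : pop 1, push T -> stack = [(, (, T] (size 3)
  Action 6: reduce by E -> T : pop 1, push E -> stack = [(, (, E] (size 3)
  Action 7: shift ')' : push -> stack = [(, (, E, )] (size 4)
  Action 8: reduce by F -> ( E ) : pop 3, push F -> stack = [(, F] (size 2)
  Action 9: reduce by T -> F : pop 1, push T -> stack = [(, T] (size 2)
Final stack size: 2

2


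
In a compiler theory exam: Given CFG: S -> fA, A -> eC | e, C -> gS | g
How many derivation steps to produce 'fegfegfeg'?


Grammar: S -> fA, A -> eC | e, C -> gS | g
Deriving 'fegfegfeg':
Step 1: S -> fA => fA
Step 2: A -> eC => feC
Step 3: C -> gS => fegS
Step 4: S -> fA => fegfA
Step 5: A -> eC => fegfeC
Step 6: C -> gS => fegfegS
Step 7: S -> fA => fegfegfA
Step 8: A -> eC => fegfegfeC
Step 9: C -> g => fegfegfeg
Total derivation steps: 9

9


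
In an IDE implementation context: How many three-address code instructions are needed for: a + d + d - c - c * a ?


Expression: a + d + d - c - c * a
Generating three-address code (respecting * over +/- precedence):
  Instruction 1: t1 = c * a
  Instruction 2: t2 = a + d
  Instruction 3: t3 = t2 + d
  Instruction 4: t4 = t3 - c
  Instruction 5: t5 = t4 - t1
Total instructions: 5

5


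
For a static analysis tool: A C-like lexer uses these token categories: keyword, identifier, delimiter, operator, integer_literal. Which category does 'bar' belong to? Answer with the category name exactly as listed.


Token: 'bar'
Checking categories:
  identifier: YES
  integer_literal: no
  operator: no
  keyword: no
  delimiter: no
Category: identifier

identifier


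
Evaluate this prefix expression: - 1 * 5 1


Parsing prefix expression: - 1 * 5 1
Step 1: Innermost operation '* 5 1'
  5 * 1 = 5
Step 2: Outer operation '- 1 [5]'
  1 - 5 = -4

-4


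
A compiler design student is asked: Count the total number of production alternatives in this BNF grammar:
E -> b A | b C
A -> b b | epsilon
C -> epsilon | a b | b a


Counting alternatives per rule:
  E: 2 alternative(s)
  A: 2 alternative(s)
  C: 3 alternative(s)
Sum: 2 + 2 + 3 = 7

7


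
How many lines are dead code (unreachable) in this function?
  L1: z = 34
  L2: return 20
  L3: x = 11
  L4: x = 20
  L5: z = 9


Analyzing control flow:
  L1: reachable (before return)
  L2: reachable (return statement)
  L3: DEAD (after return at L2)
  L4: DEAD (after return at L2)
  L5: DEAD (after return at L2)
Return at L2, total lines = 5
Dead lines: L3 through L5
Count: 3

3


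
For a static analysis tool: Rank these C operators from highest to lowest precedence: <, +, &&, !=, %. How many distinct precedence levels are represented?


Looking up precedence for each operator:
  < -> precedence 4
  + -> precedence 5
  && -> precedence 2
  != -> precedence 3
  % -> precedence 6
Sorted highest to lowest: %, +, <, !=, &&
Distinct precedence values: [6, 5, 4, 3, 2]
Number of distinct levels: 5

5


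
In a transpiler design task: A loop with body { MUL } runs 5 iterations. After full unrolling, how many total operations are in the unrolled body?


Loop body operations: MUL (1 op per iteration)
Unrolling 5 iterations:
  Iteration 1: MUL (1 ops)
  Iteration 2: MUL (1 ops)
  Iteration 3: MUL (1 ops)
  Iteration 4: MUL (1 ops)
  Iteration 5: MUL (1 ops)
Total: 5 iterations * 1 ops/iter = 5 operations

5


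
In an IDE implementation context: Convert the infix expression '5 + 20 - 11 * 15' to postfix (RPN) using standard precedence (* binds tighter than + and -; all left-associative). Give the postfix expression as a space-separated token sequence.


Applying the shunting-yard algorithm:
  Operand 5 -> output
  Push '+' onto operator stack -> op-stack: [+]
  Operand 20 -> output
  See '-' (prec 1); top '+' (prec 1) >= it -> pop '+' to output
  Push '-' onto operator stack -> op-stack: [-]
  Operand 11 -> output
  Push '*' onto operator stack -> op-stack: [-, *]
  Operand 15 -> output
  End of input: pop '*' to output
  End of input: pop '-' to output
Postfix result: 5 20 + 11 15 * -

5 20 + 11 15 * -


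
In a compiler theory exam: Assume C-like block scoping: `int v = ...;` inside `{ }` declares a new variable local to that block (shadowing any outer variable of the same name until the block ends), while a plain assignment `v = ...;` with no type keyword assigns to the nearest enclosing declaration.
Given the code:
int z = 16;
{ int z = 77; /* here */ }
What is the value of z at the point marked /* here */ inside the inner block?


Analyzing scoping rules:
Outer scope: declares z = 16
Inner block: 'int z = 77;' declares a NEW z that shadows the outer one
Inside the block the inner declaration is in scope -> 77
Result: 77

77


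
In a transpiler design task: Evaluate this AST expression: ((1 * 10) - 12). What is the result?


Expression: ((1 * 10) - 12)
Evaluating step by step:
  1 * 10 = 10
  10 - 12 = -2
Result: -2

-2


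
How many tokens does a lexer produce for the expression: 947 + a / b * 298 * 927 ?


Scanning '947 + a / b * 298 * 927'
Token 1: '947' -> integer_literal
Token 2: '+' -> operator
Token 3: 'a' -> identifier
Token 4: '/' -> operator
Token 5: 'b' -> identifier
Token 6: '*' -> operator
Token 7: '298' -> integer_literal
Token 8: '*' -> operator
Token 9: '927' -> integer_literal
Total tokens: 9

9


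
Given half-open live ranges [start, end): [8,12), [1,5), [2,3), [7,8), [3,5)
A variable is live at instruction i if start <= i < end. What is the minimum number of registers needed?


Live ranges:
  Var0: [8, 12)
  Var1: [1, 5)
  Var2: [2, 3)
  Var3: [7, 8)
  Var4: [3, 5)
Sweep-line events (position, delta, active):
  pos=1 start -> active=1
  pos=2 start -> active=2
  pos=3 end -> active=1
  pos=3 start -> active=2
  pos=5 end -> active=1
  pos=5 end -> active=0
  pos=7 start -> active=1
  pos=8 end -> active=0
  pos=8 start -> active=1
  pos=12 end -> active=0
Maximum simultaneous active: 2
Minimum registers needed: 2

2


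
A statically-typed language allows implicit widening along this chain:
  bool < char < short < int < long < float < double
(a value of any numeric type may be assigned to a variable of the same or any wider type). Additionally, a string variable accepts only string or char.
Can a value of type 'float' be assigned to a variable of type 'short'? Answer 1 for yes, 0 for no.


Target variable type: short
Source value type: float
Numeric ranks: float=5, short=2
Widening allowed iff rank(source) <= rank(target): 5 <= 2? No
Result: 0

0


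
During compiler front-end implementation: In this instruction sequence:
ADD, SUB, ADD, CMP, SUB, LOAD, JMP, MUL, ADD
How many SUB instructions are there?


Scanning instruction sequence for SUB:
  Position 1: ADD
  Position 2: SUB <- MATCH
  Position 3: ADD
  Position 4: CMP
  Position 5: SUB <- MATCH
  Position 6: LOAD
  Position 7: JMP
  Position 8: MUL
  Position 9: ADD
Matches at positions: [2, 5]
Total SUB count: 2

2


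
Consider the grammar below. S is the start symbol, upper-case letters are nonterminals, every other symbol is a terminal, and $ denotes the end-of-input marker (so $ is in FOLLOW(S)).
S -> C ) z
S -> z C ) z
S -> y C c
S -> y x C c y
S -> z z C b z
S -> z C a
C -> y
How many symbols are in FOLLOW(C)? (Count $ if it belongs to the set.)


S is the start symbol and does not occur in any rule body, so FOLLOW(S) = {$}.
Examining every occurrence of C in a rule body:
  S -> C ) z : C is followed by terminal ')' -> add ')'
  S -> z C ) z : C is followed by terminal ')' -> add ')' (already in the set)
  S -> y C c : C is followed by terminal 'c' -> add 'c'
  S -> y x C c y : C is followed by terminal 'c' -> add 'c' (already in the set)
  S -> z z C b z : C is followed by terminal 'b' -> add 'b'
  S -> z C a : C is followed by terminal 'a' -> add 'a'
  C -> y : C does not occur in the body -> contributes nothing
FOLLOW(C) = {), a, b, c}
Count: 4

4


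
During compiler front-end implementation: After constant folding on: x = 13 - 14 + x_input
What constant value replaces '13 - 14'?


Identifying constant sub-expression:
  Original: x = 13 - 14 + x_input
  13 and 14 are both compile-time constants
  Evaluating: 13 - 14 = -1
  After folding: x = -1 + x_input

-1


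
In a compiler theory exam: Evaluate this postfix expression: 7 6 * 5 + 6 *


Processing tokens left to right:
Push 7, Push 6
Pop 7 and 6, compute 7 * 6 = 42, push 42
Push 5
Pop 42 and 5, compute 42 + 5 = 47, push 47
Push 6
Pop 47 and 6, compute 47 * 6 = 282, push 282
Stack result: 282

282


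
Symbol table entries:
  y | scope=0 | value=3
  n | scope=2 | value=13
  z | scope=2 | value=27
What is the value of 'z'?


Searching symbol table for 'z':
  y | scope=0 | value=3
  n | scope=2 | value=13
  z | scope=2 | value=27 <- MATCH
Found 'z' at scope 2 with value 27

27


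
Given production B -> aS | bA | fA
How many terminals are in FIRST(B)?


Production: B -> aS | bA | fA
Examining each alternative for leading terminals:
  B -> aS : first terminal = 'a'
  B -> bA : first terminal = 'b'
  B -> fA : first terminal = 'f'
FIRST(B) = {a, b, f}
Count: 3

3


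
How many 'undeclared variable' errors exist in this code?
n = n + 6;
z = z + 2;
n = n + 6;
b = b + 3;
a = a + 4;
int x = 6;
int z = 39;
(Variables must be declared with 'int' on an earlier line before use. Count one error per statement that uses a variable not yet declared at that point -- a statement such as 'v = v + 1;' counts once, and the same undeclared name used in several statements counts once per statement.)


Scanning code line by line:
  Line 1: use 'n' -> ERROR (undeclared)
  Line 2: use 'z' -> ERROR (undeclared)
  Line 3: use 'n' -> ERROR (undeclared)
  Line 4: use 'b' -> ERROR (undeclared)
  Line 5: use 'a' -> ERROR (undeclared)
  Line 6: declare 'x' -> declared = ['x']
  Line 7: declare 'z' -> declared = ['x', 'z']
Total undeclared variable errors: 5

5


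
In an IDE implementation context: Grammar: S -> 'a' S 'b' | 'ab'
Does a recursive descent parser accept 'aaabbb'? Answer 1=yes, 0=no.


Grammar accepts strings of the form a^n b^n (n >= 1)
Word: 'aaabbb'
Counting: 3 a's and 3 b's
Check: 3 == 3? Yes
Derivation (S -> aSb applied 2 time(s), then S -> ab): S => aSb => aaSbb => aaabbb
Accepted

1


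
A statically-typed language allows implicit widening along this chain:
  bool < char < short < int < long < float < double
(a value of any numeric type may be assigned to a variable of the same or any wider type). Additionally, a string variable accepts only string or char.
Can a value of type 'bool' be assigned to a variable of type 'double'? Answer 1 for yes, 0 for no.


Target variable type: double
Source value type: bool
Numeric ranks: bool=0, double=6
Widening allowed iff rank(source) <= rank(target): 0 <= 6? Yes
Result: 1

1


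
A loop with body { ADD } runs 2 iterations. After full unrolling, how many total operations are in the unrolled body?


Loop body operations: ADD (1 op per iteration)
Unrolling 2 iterations:
  Iteration 1: ADD (1 ops)
  Iteration 2: ADD (1 ops)
Total: 2 iterations * 1 ops/iter = 2 operations

2


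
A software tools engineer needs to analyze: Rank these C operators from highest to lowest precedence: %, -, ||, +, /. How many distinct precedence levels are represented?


Looking up precedence for each operator:
  % -> precedence 6
  - -> precedence 5
  || -> precedence 1
  + -> precedence 5
  / -> precedence 6
Sorted highest to lowest: %, /, -, +, ||
Distinct precedence values: [6, 5, 1]
Number of distinct levels: 3

3


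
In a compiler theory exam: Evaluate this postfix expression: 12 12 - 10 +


Processing tokens left to right:
Push 12, Push 12
Pop 12 and 12, compute 12 - 12 = 0, push 0
Push 10
Pop 0 and 10, compute 0 + 10 = 10, push 10
Stack result: 10

10


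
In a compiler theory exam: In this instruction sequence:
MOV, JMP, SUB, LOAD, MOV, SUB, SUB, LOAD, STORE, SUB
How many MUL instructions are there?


Scanning instruction sequence for MUL:
  Position 1: MOV
  Position 2: JMP
  Position 3: SUB
  Position 4: LOAD
  Position 5: MOV
  Position 6: SUB
  Position 7: SUB
  Position 8: LOAD
  Position 9: STORE
  Position 10: SUB
Matches at positions: []
Total MUL count: 0

0


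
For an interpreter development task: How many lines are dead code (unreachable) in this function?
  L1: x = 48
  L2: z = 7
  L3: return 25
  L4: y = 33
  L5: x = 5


Analyzing control flow:
  L1: reachable (before return)
  L2: reachable (before return)
  L3: reachable (return statement)
  L4: DEAD (after return at L3)
  L5: DEAD (after return at L3)
Return at L3, total lines = 5
Dead lines: L4 through L5
Count: 2

2


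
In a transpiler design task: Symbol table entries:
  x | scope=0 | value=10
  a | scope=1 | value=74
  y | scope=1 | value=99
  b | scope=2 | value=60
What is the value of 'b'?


Searching symbol table for 'b':
  x | scope=0 | value=10
  a | scope=1 | value=74
  y | scope=1 | value=99
  b | scope=2 | value=60 <- MATCH
Found 'b' at scope 2 with value 60

60


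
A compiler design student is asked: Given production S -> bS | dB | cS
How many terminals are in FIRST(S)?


Production: S -> bS | dB | cS
Examining each alternative for leading terminals:
  S -> bS : first terminal = 'b'
  S -> dB : first terminal = 'd'
  S -> cS : first terminal = 'c'
FIRST(S) = {b, c, d}
Count: 3

3


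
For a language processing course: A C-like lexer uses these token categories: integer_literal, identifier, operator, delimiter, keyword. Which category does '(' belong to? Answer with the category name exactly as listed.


Token: '('
Checking categories:
  identifier: no
  integer_literal: no
  operator: no
  keyword: no
  delimiter: YES
Category: delimiter

delimiter


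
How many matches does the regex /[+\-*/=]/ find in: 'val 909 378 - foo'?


Pattern: /[+\-*/=]/ (operators)
Input: 'val 909 378 - foo'
Scanning for matches:
  Match 1: '-'
Total matches: 1

1


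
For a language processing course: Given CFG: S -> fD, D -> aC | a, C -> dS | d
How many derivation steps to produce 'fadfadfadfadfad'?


Grammar: S -> fD, D -> aC | a, C -> dS | d
Deriving 'fadfadfadfadfad':
Step 1: S -> fD => fD
Step 2: D -> aC => faC
Step 3: C -> dS => fadS
Step 4: S -> fD => fadfD
Step 5: D -> aC => fadfaC
Step 6: C -> dS => fadfadS
Step 7: S -> fD => fadfadfD
Step 8: D -> aC => fadfadfaC
Step 9: C -> dS => fadfadfadS
Step 10: S -> fD => fadfadfadfD
Step 11: D -> aC => fadfadfadfaC
Step 12: C -> dS => fadfadfadfadS
Step 13: S -> fD => fadfadfadfadfD
Step 14: D -> aC => fadfadfadfadfaC
Step 15: C -> d => fadfadfadfadfad
Total derivation steps: 15

15


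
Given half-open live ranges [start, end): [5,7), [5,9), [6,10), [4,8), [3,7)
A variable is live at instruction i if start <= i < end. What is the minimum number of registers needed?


Live ranges:
  Var0: [5, 7)
  Var1: [5, 9)
  Var2: [6, 10)
  Var3: [4, 8)
  Var4: [3, 7)
Sweep-line events (position, delta, active):
  pos=3 start -> active=1
  pos=4 start -> active=2
  pos=5 start -> active=3
  pos=5 start -> active=4
  pos=6 start -> active=5
  pos=7 end -> active=4
  pos=7 end -> active=3
  pos=8 end -> active=2
  pos=9 end -> active=1
  pos=10 end -> active=0
Maximum simultaneous active: 5
Minimum registers needed: 5

5


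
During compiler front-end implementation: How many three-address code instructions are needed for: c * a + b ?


Expression: c * a + b
Generating three-address code (respecting * over +/- precedence):
  Instruction 1: t1 = c * a
  Instruction 2: t2 = t1 + b
Total instructions: 2

2


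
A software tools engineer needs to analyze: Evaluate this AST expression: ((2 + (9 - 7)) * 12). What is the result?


Expression: ((2 + (9 - 7)) * 12)
Evaluating step by step:
  9 - 7 = 2
  2 + 2 = 4
  4 * 12 = 48
Result: 48

48


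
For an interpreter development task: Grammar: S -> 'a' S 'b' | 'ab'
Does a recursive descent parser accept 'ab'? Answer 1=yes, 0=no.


Grammar accepts strings of the form a^n b^n (n >= 1)
Word: 'ab'
Counting: 1 a's and 1 b's
Check: 1 == 1? Yes
Derivation (S -> aSb applied 0 time(s), then S -> ab): S => ab
Accepted

1


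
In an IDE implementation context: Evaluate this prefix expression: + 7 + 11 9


Parsing prefix expression: + 7 + 11 9
Step 1: Innermost operation '+ 11 9'
  11 + 9 = 20
Step 2: Outer operation '+ 7 [20]'
  7 + 20 = 27

27


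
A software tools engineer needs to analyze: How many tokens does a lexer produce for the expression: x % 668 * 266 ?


Scanning 'x % 668 * 266'
Token 1: 'x' -> identifier
Token 2: '%' -> operator
Token 3: '668' -> integer_literal
Token 4: '*' -> operator
Token 5: '266' -> integer_literal
Total tokens: 5

5


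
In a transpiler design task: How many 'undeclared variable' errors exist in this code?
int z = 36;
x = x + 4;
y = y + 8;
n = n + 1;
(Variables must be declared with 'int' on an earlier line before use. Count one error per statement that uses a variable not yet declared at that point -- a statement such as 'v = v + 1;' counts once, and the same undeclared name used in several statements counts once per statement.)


Scanning code line by line:
  Line 1: declare 'z' -> declared = ['z']
  Line 2: use 'x' -> ERROR (undeclared)
  Line 3: use 'y' -> ERROR (undeclared)
  Line 4: use 'n' -> ERROR (undeclared)
Total undeclared variable errors: 3

3


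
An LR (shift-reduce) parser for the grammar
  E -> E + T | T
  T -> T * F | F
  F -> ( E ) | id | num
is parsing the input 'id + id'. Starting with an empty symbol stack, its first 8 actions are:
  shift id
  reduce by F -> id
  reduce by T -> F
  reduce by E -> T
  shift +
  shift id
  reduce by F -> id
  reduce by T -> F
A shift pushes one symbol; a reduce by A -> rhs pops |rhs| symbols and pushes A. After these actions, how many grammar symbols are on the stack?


Tracking the symbol stack through each action:
  Action 1: shift 'id' : push -> stack = [id] (size 1)
  Action 2: reduce by F -> id : pop 1, push F -> stack = [F] (size 1)
  Action 3: reduce by T -> F : pop 1, push T -> stack = [T] (size 1)
  Action 4: reduce by E -> T : pop 1, push E -> stack = [E] (size 1)
  Action 5: shift '+' : push -> stack = [E, +] (size 2)
  Action 6: shift 'id' : push -> stack = [E, +, id] (size 3)
  Action 7: reduce by F -> id : pop 1, push F -> stack = [E, +, F] (size 3)
  Action 8: reduce by T -> F : pop 1, push T -> stack = [E, +, T] (size 3)
Final stack size: 3

3


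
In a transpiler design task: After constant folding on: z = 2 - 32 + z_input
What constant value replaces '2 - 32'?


Identifying constant sub-expression:
  Original: z = 2 - 32 + z_input
  2 and 32 are both compile-time constants
  Evaluating: 2 - 32 = -30
  After folding: z = -30 + z_input

-30


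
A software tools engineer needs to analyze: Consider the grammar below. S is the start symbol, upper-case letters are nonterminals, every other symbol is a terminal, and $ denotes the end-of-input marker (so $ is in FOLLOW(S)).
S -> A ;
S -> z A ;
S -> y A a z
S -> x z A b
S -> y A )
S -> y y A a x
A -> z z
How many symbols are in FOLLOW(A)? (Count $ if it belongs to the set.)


S is the start symbol and does not occur in any rule body, so FOLLOW(S) = {$}.
Examining every occurrence of A in a rule body:
  S -> A ; : A is followed by terminal ';' -> add ';'
  S -> z A ; : A is followed by terminal ';' -> add ';' (already in the set)
  S -> y A a z : A is followed by terminal 'a' -> add 'a'
  S -> x z A b : A is followed by terminal 'b' -> add 'b'
  S -> y A ) : A is followed by terminal ')' -> add ')'
  S -> y y A a x : A is followed by terminal 'a' -> add 'a' (already in the set)
  A -> z z : A does not occur in the body -> contributes nothing
FOLLOW(A) = {), ;, a, b}
Count: 4

4


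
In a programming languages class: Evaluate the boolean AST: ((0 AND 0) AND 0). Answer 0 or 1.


Step 1: Evaluate inner node
  0 AND 0 = 0
Step 2: Evaluate root node
  0 AND 0 = 0

0


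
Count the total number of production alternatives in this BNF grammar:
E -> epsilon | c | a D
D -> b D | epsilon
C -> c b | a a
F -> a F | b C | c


Counting alternatives per rule:
  E: 3 alternative(s)
  D: 2 alternative(s)
  C: 2 alternative(s)
  F: 3 alternative(s)
Sum: 3 + 2 + 2 + 3 = 10

10


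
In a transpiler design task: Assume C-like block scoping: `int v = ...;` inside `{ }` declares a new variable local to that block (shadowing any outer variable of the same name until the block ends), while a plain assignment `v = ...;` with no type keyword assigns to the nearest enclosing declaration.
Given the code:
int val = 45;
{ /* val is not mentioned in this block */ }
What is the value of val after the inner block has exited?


Analyzing scoping rules:
Outer scope: declares val = 45
Inner block: val is neither redeclared nor assigned -> unchanged
After the block -> 45
Result: 45

45


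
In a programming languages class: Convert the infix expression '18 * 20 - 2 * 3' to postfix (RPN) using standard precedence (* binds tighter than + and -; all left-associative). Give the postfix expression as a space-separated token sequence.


Applying the shunting-yard algorithm:
  Operand 18 -> output
  Push '*' onto operator stack -> op-stack: [*]
  Operand 20 -> output
  See '-' (prec 1); top '*' (prec 2) >= it -> pop '*' to output
  Push '-' onto operator stack -> op-stack: [-]
  Operand 2 -> output
  Push '*' onto operator stack -> op-stack: [-, *]
  Operand 3 -> output
  End of input: pop '*' to output
  End of input: pop '-' to output
Postfix result: 18 20 * 2 3 * -

18 20 * 2 3 * -


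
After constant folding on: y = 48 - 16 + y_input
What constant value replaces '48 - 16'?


Identifying constant sub-expression:
  Original: y = 48 - 16 + y_input
  48 and 16 are both compile-time constants
  Evaluating: 48 - 16 = 32
  After folding: y = 32 + y_input

32


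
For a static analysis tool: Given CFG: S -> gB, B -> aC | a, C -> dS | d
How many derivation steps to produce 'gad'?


Grammar: S -> gB, B -> aC | a, C -> dS | d
Deriving 'gad':
Step 1: S -> gB => gB
Step 2: B -> aC => gaC
Step 3: C -> d => gad
Total derivation steps: 3

3


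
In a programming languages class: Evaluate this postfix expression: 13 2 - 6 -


Processing tokens left to right:
Push 13, Push 2
Pop 13 and 2, compute 13 - 2 = 11, push 11
Push 6
Pop 11 and 6, compute 11 - 6 = 5, push 5
Stack result: 5

5


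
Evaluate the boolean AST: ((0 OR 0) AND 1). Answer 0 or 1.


Step 1: Evaluate inner node
  0 OR 0 = 0
Step 2: Evaluate root node
  0 AND 1 = 0

0


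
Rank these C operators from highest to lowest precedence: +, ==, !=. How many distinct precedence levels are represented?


Looking up precedence for each operator:
  + -> precedence 5
  == -> precedence 3
  != -> precedence 3
Sorted highest to lowest: +, ==, !=
Distinct precedence values: [5, 3]
Number of distinct levels: 2

2


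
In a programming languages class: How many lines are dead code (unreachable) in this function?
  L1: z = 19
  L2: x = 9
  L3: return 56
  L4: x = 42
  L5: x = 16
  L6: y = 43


Analyzing control flow:
  L1: reachable (before return)
  L2: reachable (before return)
  L3: reachable (return statement)
  L4: DEAD (after return at L3)
  L5: DEAD (after return at L3)
  L6: DEAD (after return at L3)
Return at L3, total lines = 6
Dead lines: L4 through L6
Count: 3

3


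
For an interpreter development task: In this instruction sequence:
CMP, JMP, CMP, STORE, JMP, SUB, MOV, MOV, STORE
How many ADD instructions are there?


Scanning instruction sequence for ADD:
  Position 1: CMP
  Position 2: JMP
  Position 3: CMP
  Position 4: STORE
  Position 5: JMP
  Position 6: SUB
  Position 7: MOV
  Position 8: MOV
  Position 9: STORE
Matches at positions: []
Total ADD count: 0

0


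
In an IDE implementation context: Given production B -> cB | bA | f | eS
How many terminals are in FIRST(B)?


Production: B -> cB | bA | f | eS
Examining each alternative for leading terminals:
  B -> cB : first terminal = 'c'
  B -> bA : first terminal = 'b'
  B -> f : first terminal = 'f'
  B -> eS : first terminal = 'e'
FIRST(B) = {b, c, e, f}
Count: 4

4


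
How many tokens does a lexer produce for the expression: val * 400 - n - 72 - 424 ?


Scanning 'val * 400 - n - 72 - 424'
Token 1: 'val' -> identifier
Token 2: '*' -> operator
Token 3: '400' -> integer_literal
Token 4: '-' -> operator
Token 5: 'n' -> identifier
Token 6: '-' -> operator
Token 7: '72' -> integer_literal
Token 8: '-' -> operator
Token 9: '424' -> integer_literal
Total tokens: 9

9


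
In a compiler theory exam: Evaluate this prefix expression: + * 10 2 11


Parsing prefix expression: + * 10 2 11
Step 1: Innermost operation '* 10 2'
  10 * 2 = 20
Step 2: Outer operation '+ [20] 11'
  20 + 11 = 31

31


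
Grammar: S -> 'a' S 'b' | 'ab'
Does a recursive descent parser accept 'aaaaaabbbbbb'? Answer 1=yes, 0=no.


Grammar accepts strings of the form a^n b^n (n >= 1)
Word: 'aaaaaabbbbbb'
Counting: 6 a's and 6 b's
Check: 6 == 6? Yes
Derivation (S -> aSb applied 5 time(s), then S -> ab): S => aSb => aaSbb => aaaSbbb => aaaaSbbbb => aaaaaSbbbbb => aaaaaabbbbbb
Accepted

1


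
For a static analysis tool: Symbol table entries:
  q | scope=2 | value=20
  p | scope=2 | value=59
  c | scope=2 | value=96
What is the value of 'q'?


Searching symbol table for 'q':
  q | scope=2 | value=20 <- MATCH
  p | scope=2 | value=59
  c | scope=2 | value=96
Found 'q' at scope 2 with value 20

20


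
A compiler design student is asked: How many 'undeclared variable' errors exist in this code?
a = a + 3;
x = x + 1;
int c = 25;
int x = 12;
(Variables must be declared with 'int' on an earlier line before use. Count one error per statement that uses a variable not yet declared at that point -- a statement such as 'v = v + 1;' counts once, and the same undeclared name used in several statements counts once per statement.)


Scanning code line by line:
  Line 1: use 'a' -> ERROR (undeclared)
  Line 2: use 'x' -> ERROR (undeclared)
  Line 3: declare 'c' -> declared = ['c']
  Line 4: declare 'x' -> declared = ['c', 'x']
Total undeclared variable errors: 2

2


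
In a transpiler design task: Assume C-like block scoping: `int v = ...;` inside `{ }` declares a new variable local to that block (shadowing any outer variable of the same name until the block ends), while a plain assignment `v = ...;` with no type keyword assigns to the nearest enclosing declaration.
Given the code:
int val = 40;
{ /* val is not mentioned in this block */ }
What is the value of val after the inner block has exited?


Analyzing scoping rules:
Outer scope: declares val = 40
Inner block: val is neither redeclared nor assigned -> unchanged
After the block -> 40
Result: 40

40


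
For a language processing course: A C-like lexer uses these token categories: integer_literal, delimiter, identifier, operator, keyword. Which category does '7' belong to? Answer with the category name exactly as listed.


Token: '7'
Checking categories:
  identifier: no
  integer_literal: YES
  operator: no
  keyword: no
  delimiter: no
Category: integer_literal

integer_literal


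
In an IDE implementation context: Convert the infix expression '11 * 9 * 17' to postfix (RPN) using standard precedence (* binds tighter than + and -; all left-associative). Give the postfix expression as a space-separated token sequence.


Applying the shunting-yard algorithm:
  Operand 11 -> output
  Push '*' onto operator stack -> op-stack: [*]
  Operand 9 -> output
  See '*' (prec 2); top '*' (prec 2) >= it -> pop '*' to output
  Push '*' onto operator stack -> op-stack: [*]
  Operand 17 -> output
  End of input: pop '*' to output
Postfix result: 11 9 * 17 *

11 9 * 17 *


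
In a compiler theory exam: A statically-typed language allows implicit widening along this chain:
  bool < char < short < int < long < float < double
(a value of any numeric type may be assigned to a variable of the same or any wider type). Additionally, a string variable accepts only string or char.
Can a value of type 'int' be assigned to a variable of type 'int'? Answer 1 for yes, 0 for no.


Target variable type: int
Source value type: int
Numeric ranks: int=3, int=3
Widening allowed iff rank(source) <= rank(target): 3 <= 3? Yes
Result: 1

1


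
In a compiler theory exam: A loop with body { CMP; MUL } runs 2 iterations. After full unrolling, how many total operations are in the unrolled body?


Loop body operations: CMP, MUL (2 ops per iteration)
Unrolling 2 iterations:
  Iteration 1: CMP, MUL (2 ops)
  Iteration 2: CMP, MUL (2 ops)
Total: 2 iterations * 2 ops/iter = 4 operations

4


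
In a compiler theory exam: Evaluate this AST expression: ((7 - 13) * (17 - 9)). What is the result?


Expression: ((7 - 13) * (17 - 9))
Evaluating step by step:
  7 - 13 = -6
  17 - 9 = 8
  -6 * 8 = -48
Result: -48

-48


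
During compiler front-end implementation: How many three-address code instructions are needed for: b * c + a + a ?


Expression: b * c + a + a
Generating three-address code (respecting * over +/- precedence):
  Instruction 1: t1 = b * c
  Instruction 2: t2 = t1 + a
  Instruction 3: t3 = t2 + a
Total instructions: 3

3


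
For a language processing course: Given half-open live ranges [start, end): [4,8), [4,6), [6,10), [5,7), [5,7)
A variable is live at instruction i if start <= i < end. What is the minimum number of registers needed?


Live ranges:
  Var0: [4, 8)
  Var1: [4, 6)
  Var2: [6, 10)
  Var3: [5, 7)
  Var4: [5, 7)
Sweep-line events (position, delta, active):
  pos=4 start -> active=1
  pos=4 start -> active=2
  pos=5 start -> active=3
  pos=5 start -> active=4
  pos=6 end -> active=3
  pos=6 start -> active=4
  pos=7 end -> active=3
  pos=7 end -> active=2
  pos=8 end -> active=1
  pos=10 end -> active=0
Maximum simultaneous active: 4
Minimum registers needed: 4

4


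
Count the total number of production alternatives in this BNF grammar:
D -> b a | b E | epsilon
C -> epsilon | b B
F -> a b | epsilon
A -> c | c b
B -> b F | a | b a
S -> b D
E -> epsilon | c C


Counting alternatives per rule:
  D: 3 alternative(s)
  C: 2 alternative(s)
  F: 2 alternative(s)
  A: 2 alternative(s)
  B: 3 alternative(s)
  S: 1 alternative(s)
  E: 2 alternative(s)
Sum: 3 + 2 + 2 + 2 + 3 + 1 + 2 = 15

15


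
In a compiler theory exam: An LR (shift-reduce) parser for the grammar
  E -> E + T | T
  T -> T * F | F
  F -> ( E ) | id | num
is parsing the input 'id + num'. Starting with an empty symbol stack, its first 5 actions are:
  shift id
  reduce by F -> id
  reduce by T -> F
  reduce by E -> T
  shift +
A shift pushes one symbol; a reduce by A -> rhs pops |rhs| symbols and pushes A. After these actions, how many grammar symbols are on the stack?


Tracking the symbol stack through each action:
  Action 1: shift 'id' : push -> stack = [id] (size 1)
  Action 2: reduce by F -> id : pop 1, push F -> stack = [F] (size 1)
  Action 3: reduce by T -> F : pop 1, push T -> stack = [T] (size 1)
  Action 4: reduce by E -> T : pop 1, push E -> stack = [E] (size 1)
  Action 5: shift '+' : push -> stack = [E, +] (size 2)
Final stack size: 2

2


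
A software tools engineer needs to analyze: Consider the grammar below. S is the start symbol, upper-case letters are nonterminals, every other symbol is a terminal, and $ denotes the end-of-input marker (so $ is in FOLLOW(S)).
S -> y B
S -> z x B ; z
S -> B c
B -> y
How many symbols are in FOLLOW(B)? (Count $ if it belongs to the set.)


S is the start symbol and does not occur in any rule body, so FOLLOW(S) = {$}.
Examining every occurrence of B in a rule body:
  S -> y B : B is at the right end -> add FOLLOW(S) = {$}
  S -> z x B ; z : B is followed by terminal ';' -> add ';'
  S -> B c : B is followed by terminal 'c' -> add 'c'
  B -> y : B does not occur in the body -> contributes nothing
FOLLOW(B) = {;, c, $}
Count: 3

3


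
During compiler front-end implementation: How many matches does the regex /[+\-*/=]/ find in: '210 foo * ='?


Pattern: /[+\-*/=]/ (operators)
Input: '210 foo * ='
Scanning for matches:
  Match 1: '*'
  Match 2: '='
Total matches: 2

2


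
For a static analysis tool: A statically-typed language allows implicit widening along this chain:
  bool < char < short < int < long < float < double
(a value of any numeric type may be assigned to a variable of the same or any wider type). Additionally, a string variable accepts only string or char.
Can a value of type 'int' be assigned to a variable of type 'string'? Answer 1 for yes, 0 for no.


Target variable type: string
Source value type: int
Rule: string accepts only {string, char}
  source 'int' in {string, char}? No
Result: 0

0


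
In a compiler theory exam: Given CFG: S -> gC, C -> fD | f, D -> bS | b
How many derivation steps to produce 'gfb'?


Grammar: S -> gC, C -> fD | f, D -> bS | b
Deriving 'gfb':
Step 1: S -> gC => gC
Step 2: C -> fD => gfD
Step 3: D -> b => gfb
Total derivation steps: 3

3


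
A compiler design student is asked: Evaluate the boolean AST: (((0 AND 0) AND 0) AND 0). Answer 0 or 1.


Step 1: Evaluate inner node
  0 AND 0 = 0
Step 2: Evaluate next node
  0 AND 0 = 0
Step 3: Evaluate root node
  0 AND 0 = 0

0


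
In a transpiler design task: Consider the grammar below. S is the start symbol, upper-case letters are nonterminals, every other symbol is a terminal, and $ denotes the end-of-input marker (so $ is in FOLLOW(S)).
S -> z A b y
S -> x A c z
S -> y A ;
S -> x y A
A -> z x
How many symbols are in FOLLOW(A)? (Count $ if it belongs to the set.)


S is the start symbol and does not occur in any rule body, so FOLLOW(S) = {$}.
Examining every occurrence of A in a rule body:
  S -> z A b y : A is followed by terminal 'b' -> add 'b'
  S -> x A c z : A is followed by terminal 'c' -> add 'c'
  S -> y A ; : A is followed by terminal ';' -> add ';'
  S -> x y A : A is at the right end -> add FOLLOW(S) = {$}
  A -> z x : A does not occur in the body -> contributes nothing
FOLLOW(A) = {;, b, c, $}
Count: 4

4


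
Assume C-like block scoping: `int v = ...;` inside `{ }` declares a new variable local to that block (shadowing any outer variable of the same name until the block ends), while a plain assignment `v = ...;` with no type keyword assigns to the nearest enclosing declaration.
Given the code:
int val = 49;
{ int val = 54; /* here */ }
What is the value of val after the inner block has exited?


Analyzing scoping rules:
Outer scope: declares val = 49
Inner block: 'int val = 54;' declares a NEW val that shadows the outer one
When the block exits the inner val goes out of scope; the outer val was never modified -> 49
Result: 49

49


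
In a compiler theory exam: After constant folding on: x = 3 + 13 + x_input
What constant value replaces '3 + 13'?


Identifying constant sub-expression:
  Original: x = 3 + 13 + x_input
  3 and 13 are both compile-time constants
  Evaluating: 3 + 13 = 16
  After folding: x = 16 + x_input

16


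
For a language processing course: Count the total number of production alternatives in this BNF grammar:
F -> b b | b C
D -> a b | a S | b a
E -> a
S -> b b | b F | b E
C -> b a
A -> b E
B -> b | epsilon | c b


Counting alternatives per rule:
  F: 2 alternative(s)
  D: 3 alternative(s)
  E: 1 alternative(s)
  S: 3 alternative(s)
  C: 1 alternative(s)
  A: 1 alternative(s)
  B: 3 alternative(s)
Sum: 2 + 3 + 1 + 3 + 1 + 1 + 3 = 14

14


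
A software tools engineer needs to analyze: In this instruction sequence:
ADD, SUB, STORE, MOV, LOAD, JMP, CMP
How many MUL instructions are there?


Scanning instruction sequence for MUL:
  Position 1: ADD
  Position 2: SUB
  Position 3: STORE
  Position 4: MOV
  Position 5: LOAD
  Position 6: JMP
  Position 7: CMP
Matches at positions: []
Total MUL count: 0

0


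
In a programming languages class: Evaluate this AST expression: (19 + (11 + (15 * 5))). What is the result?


Expression: (19 + (11 + (15 * 5)))
Evaluating step by step:
  15 * 5 = 75
  11 + 75 = 86
  19 + 86 = 105
Result: 105

105


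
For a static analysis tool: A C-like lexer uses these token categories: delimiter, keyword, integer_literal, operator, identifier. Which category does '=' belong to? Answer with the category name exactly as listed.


Token: '='
Checking categories:
  identifier: no
  integer_literal: no
  operator: YES
  keyword: no
  delimiter: no
Category: operator

operator


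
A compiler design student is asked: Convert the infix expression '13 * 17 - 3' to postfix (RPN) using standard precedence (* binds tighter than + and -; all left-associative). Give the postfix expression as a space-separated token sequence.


Applying the shunting-yard algorithm:
  Operand 13 -> output
  Push '*' onto operator stack -> op-stack: [*]
  Operand 17 -> output
  See '-' (prec 1); top '*' (prec 2) >= it -> pop '*' to output
  Push '-' onto operator stack -> op-stack: [-]
  Operand 3 -> output
  End of input: pop '-' to output
Postfix result: 13 17 * 3 -

13 17 * 3 -


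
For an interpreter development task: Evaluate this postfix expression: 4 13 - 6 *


Processing tokens left to right:
Push 4, Push 13
Pop 4 and 13, compute 4 - 13 = -9, push -9
Push 6
Pop -9 and 6, compute -9 * 6 = -54, push -54
Stack result: -54

-54


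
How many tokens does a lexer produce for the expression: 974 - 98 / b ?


Scanning '974 - 98 / b'
Token 1: '974' -> integer_literal
Token 2: '-' -> operator
Token 3: '98' -> integer_literal
Token 4: '/' -> operator
Token 5: 'b' -> identifier
Total tokens: 5

5


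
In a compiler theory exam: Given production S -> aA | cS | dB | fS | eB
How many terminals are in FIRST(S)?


Production: S -> aA | cS | dB | fS | eB
Examining each alternative for leading terminals:
  S -> aA : first terminal = 'a'
  S -> cS : first terminal = 'c'
  S -> dB : first terminal = 'd'
  S -> fS : first terminal = 'f'
  S -> eB : first terminal = 'e'
FIRST(S) = {a, c, d, e, f}
Count: 5

5


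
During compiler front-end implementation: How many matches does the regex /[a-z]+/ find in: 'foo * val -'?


Pattern: /[a-z]+/ (identifiers)
Input: 'foo * val -'
Scanning for matches:
  Match 1: 'foo'
  Match 2: 'val'
Total matches: 2

2


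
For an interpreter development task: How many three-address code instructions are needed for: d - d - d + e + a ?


Expression: d - d - d + e + a
Generating three-address code (respecting * over +/- precedence):
  Instruction 1: t1 = d - d
  Instruction 2: t2 = t1 - d
  Instruction 3: t3 = t2 + e
  Instruction 4: t4 = t3 + a
Total instructions: 4

4


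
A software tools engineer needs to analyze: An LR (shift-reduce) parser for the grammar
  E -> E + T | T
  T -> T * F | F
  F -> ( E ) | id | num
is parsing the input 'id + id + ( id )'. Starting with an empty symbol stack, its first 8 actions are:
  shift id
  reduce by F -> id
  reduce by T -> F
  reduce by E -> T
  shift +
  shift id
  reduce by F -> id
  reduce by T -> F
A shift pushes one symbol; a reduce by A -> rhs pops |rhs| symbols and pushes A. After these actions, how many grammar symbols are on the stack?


Tracking the symbol stack through each action:
  Action 1: shift 'id' : push -> stack = [id] (size 1)
  Action 2: reduce by F -> id : pop 1, push F -> stack = [F] (size 1)
  Action 3: reduce by T -> F : pop 1, push T -> stack = [T] (size 1)
  Action 4: reduce by E -> T : pop 1, push E -> stack = [E] (size 1)
  Action 5: shift '+' : push -> stack = [E, +] (size 2)
  Action 6: shift 'id' : push -> stack = [E, +, id] (size 3)
  Action 7: reduce by F -> id : pop 1, push F -> stack = [E, +, F] (size 3)
  Action 8: reduce by T -> F : pop 1, push T -> stack = [E, +, T] (size 3)
Final stack size: 3

3
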